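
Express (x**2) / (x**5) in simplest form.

x**(-3)

Quotient: (x**-3)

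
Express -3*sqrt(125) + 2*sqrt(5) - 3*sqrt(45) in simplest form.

3*sqrt(125) = 15*sqrt(5); 2*sqrt(5) = 2*sqrt(5); 3*sqrt(45) = 9*sqrt(5)
Combine: (-15 + 2 - 9)·sqrt(5) = -22*sqrt(5)

-22*sqrt(5)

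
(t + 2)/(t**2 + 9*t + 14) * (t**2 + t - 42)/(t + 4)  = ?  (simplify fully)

Factor: t**2 + 9*t + 14 = (t + 7)*(t + 2);  t**2 + t - 42 = (t + 7)*(t - 6)
Cancel the common factors (t + 7), (t + 2).

(t - 6)/(t + 4)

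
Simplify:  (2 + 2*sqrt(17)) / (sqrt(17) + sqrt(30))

Multiply numerator and denominator by -sqrt(30) + sqrt(17).
Denominator becomes -13; numerator becomes -2*sqrt(510) - 2*sqrt(30) + 2*sqrt(17) + 34.

(-34 - 2*sqrt(17) + 2*sqrt(30) + 2*sqrt(510))/13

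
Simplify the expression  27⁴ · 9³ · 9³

3^24

27⁴ = 3^12; 9³ = 3^6; 9³ = 3^6
Combine exponents: 3^24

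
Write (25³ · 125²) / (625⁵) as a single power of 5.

25³ = 5^6; 125² = 5^6; 625⁵ = 5^20
Combine exponents: 5^(-8)

5^(-8)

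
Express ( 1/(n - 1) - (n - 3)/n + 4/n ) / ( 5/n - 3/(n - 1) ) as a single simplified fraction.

(-n^2 + 9*n - 7)/(2*n - 5)

Numerator: 1/(n - 1) - (n - 3)/n + 4/n = (-n^2 + 9*n - 7)/(n^2 - n)
Denominator: 5/n - 3/(n - 1) = (2*n - 5)/(n^2 - n)
Divide: ((-n^2 + 9*n - 7)/(n^2 - n)) · ((n^2 - n)/(2*n - 5)) = (-n^2 + 9*n - 7)/(2*n - 5)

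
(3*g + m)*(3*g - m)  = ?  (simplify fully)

9*g**2 - m**2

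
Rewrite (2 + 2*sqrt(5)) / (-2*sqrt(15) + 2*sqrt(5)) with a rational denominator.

(-5*sqrt(3) - 5 - sqrt(15) - sqrt(5))/10

Multiply numerator and denominator by 2*sqrt(5) + 2*sqrt(15).
Denominator becomes -40; numerator becomes 4*sqrt(5) + 4*sqrt(15) + 20 + 20*sqrt(3).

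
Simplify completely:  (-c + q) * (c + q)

-c^2 + q^2

Pair the conjugate factors: (q+c)(q-c) = -c^2 + q^2.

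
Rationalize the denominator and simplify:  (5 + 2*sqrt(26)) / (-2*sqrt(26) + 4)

Multiply numerator and denominator by 4 + 2*sqrt(26).
Denominator becomes -88; numerator becomes 18*sqrt(26) + 124.

(-62 - 9*sqrt(26))/44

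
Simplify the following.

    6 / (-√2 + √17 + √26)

(-82*√2 - 14*√26 + 22*√17 + 8*√221)/29

Group as (√17 + √26) - √2; multiply by (√17 + √26) + √2, then rationalise the remaining surd.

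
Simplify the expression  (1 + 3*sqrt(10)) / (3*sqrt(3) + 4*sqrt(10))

Multiply numerator and denominator by -3*sqrt(3) + 4*sqrt(10).
Denominator becomes 133; numerator becomes -9*sqrt(30) - 3*sqrt(3) + 4*sqrt(10) + 120.

(-9*sqrt(30) - 3*sqrt(3) + 4*sqrt(10) + 120)/133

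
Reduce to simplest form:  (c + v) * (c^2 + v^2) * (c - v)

Pair the conjugate factors: (c+v)(c-v) = c^2 - v^2, then repeat with the next factor.

c^4 - v^4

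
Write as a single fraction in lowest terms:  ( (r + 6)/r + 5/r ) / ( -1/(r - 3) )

(-r^2 - 8*r + 33)/r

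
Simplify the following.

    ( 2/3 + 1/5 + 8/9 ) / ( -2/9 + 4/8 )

158/25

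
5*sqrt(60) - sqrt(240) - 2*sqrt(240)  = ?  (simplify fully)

-2*sqrt(15)

5*sqrt(60) = 10*sqrt(15); sqrt(240) = 4*sqrt(15); 2*sqrt(240) = 8*sqrt(15)
Combine: (10 - 4 - 8)·sqrt(15) = -2*sqrt(15)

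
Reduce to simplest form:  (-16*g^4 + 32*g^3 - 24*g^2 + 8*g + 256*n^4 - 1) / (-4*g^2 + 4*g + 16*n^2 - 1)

4*g^2 - 4*g + 16*n^2 + 1

Factor (4*n)^4 - (2*g - 1)^4 and cancel (16*n^2 - (2*g - 1)^2).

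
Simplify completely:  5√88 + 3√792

5√88 = 10*√22; 3√792 = 18*√22
Combine: (10 + 18)·√22 = 28*√22

28*√22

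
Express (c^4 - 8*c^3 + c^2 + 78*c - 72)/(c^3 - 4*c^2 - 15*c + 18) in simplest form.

c - 4

Factor: c^4 - 8*c^3 + c^2 + 78*c - 72 = (c - 6)*(c - 4)*(c + 3)*(c - 1);  c^3 - 4*c^2 - 15*c + 18 = (c - 1)*(c + 3)*(c - 6)
Cancel the common factors (c - 6), (c - 1), (c + 3).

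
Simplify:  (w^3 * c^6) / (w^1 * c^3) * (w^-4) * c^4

c^7/w^2

Quotient: w^2 * c^3
Multiply by (w^-4) * c^4: add exponents.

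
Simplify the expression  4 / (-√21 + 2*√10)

(4*√21 + 8*√10)/19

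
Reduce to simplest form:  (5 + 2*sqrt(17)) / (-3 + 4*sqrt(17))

Multiply numerator and denominator by -4*sqrt(17) - 3.
Denominator becomes -263; numerator becomes -151 - 26*sqrt(17).

(26*sqrt(17) + 151)/263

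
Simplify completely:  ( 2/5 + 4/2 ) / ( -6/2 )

Numerator: 2/5 + 4/2 = 12/5
Denominator: -6/2 = -3
Divide: (12/5) · (-1/3) = -4/5

-4/5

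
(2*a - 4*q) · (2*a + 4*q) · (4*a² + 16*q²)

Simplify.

16*a⁴ - 256*q⁴

Pair the conjugate factors: ((2*a)+(4*q))((2*a)-(4*q)) = 4*a² - 16*q², then repeat with the next factor.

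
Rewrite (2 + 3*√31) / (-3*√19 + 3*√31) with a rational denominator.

Multiply numerator and denominator by 3*√19 + 3*√31.
Denominator becomes 108; numerator becomes 6*√19 + 6*√31 + 9*√589 + 279.

(2*√19 + 2*√31 + 3*√589 + 93)/36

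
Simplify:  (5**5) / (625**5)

5**(-15)

5**5 = 5**5; 625**5 = 5**20
Combine exponents: 5**(-15)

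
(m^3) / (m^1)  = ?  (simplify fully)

Quotient: m^2

m^2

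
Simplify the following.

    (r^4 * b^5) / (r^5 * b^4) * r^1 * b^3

b^4

Quotient: (r^-1) * b^1
Multiply by r^1 * b^3: add exponents.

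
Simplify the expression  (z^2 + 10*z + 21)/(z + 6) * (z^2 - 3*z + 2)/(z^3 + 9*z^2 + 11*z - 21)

(z - 2)/(z + 6)

Factor: z^2 + 10*z + 21 = (z + 7)*(z + 3);  z^2 - 3*z + 2 = (z - 1)*(z - 2);  z^3 + 9*z^2 + 11*z - 21 = (z - 1)*(z + 3)*(z + 7)
Cancel the common factors (z + 7), (z - 1), (z + 3).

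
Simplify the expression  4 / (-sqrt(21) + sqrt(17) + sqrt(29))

(-100*sqrt(21) + 36*sqrt(29) + 132*sqrt(17) + 8*sqrt(10353))/1347

Group as (sqrt(17) + sqrt(29)) - sqrt(21); multiply by (sqrt(17) + sqrt(29)) + sqrt(21), then rationalise the remaining surd.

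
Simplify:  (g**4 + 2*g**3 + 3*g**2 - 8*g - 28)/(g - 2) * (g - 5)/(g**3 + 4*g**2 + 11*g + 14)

Factor: g**4 + 2*g**3 + 3*g**2 - 8*g - 28 = (g**2 + 2*g + 7)*(g + 2)*(g - 2);  g**3 + 4*g**2 + 11*g + 14 = (g + 2)*(g**2 + 2*g + 7)
Cancel the common factors (g**2 + 2*g + 7), (g + 2), (g - 2).

g - 5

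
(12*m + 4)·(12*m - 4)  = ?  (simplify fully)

(12*m)^2 - (4)^2 = 144*m² - 16.

144*m² - 16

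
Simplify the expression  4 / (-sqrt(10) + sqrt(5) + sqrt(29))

-24*sqrt(10) - 14*sqrt(29) + 34*sqrt(5) + 10*sqrt(58)

Group as (sqrt(5) + sqrt(29)) - sqrt(10); multiply by (sqrt(5) + sqrt(29)) + sqrt(10), then rationalise the remaining surd.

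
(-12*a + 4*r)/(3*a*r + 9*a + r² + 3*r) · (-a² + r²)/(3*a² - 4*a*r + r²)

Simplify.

(4*a + 4*r)/(3*a*r + 9*a + r² + 3*r)

Factor: -12*a + 4*r = 4·(-3*a + r);  3*a*r + 9*a + r² + 3*r = (r + 3)·(3*a + r);  -a² + r² = (a + r)·(-a + r);  3*a² - 4*a*r + r² = (-a + r)·(-3*a + r)
Cancel the common factors (-3*a + r), (-a + r).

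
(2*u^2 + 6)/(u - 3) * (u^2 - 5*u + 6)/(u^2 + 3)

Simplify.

2*u - 4

Factor: 2*u^2 + 6 = 2*(u^2 + 3);  u^2 - 5*u + 6 = (u - 3)*(u - 2)
Cancel the common factors (u^2 + 3), (u - 3).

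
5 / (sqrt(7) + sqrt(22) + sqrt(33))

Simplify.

Group as (sqrt(22) + sqrt(33)) + sqrt(7); multiply by (sqrt(22) + sqrt(33)) - sqrt(7), then rationalise the remaining surd.

(-11*sqrt(42) - 2*sqrt(33) + 9*sqrt(22) + 24*sqrt(7))/60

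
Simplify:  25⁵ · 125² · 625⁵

5^36

25⁵ = 5^10; 125² = 5^6; 625⁵ = 5^20
Combine exponents: 5^36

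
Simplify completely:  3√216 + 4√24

26*√6

3√216 = 18*√6; 4√24 = 8*√6
Combine: (18 + 8)·√6 = 26*√6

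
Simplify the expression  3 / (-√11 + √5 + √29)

(-23*√11 - 13*√29 + 35*√5 + 2*√1595)/17

Group as (√5 + √29) - √11; multiply by (√5 + √29) + √11, then rationalise the remaining surd.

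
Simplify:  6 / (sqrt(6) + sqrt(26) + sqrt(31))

Group as (sqrt(26) + sqrt(31)) + sqrt(6); multiply by (sqrt(26) + sqrt(31)) - sqrt(6), then rationalise the remaining surd.

(-24*sqrt(1209) + 6*sqrt(31) + 66*sqrt(26) + 306*sqrt(6))/623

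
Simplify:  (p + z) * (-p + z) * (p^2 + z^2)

(z+p)(z-p) = -p^2 + z^2; continue pairing.

-p^4 + z^4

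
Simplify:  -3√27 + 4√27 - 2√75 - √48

-11*√3

3√27 = 9*√3; 4√27 = 12*√3; 2√75 = 10*√3; √48 = 4*√3
Combine: (-9 + 12 - 10 - 4)·√3 = -11*√3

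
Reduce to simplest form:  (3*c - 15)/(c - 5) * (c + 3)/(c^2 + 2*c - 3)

3/(c - 1)

Factor: 3*c - 15 = 3*(c - 5);  c^2 + 2*c - 3 = (c - 1)*(c + 3)
Cancel the common factors (c + 3), (c - 5).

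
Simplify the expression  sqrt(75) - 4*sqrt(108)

-19*sqrt(3)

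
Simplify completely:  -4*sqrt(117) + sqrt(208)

-8*sqrt(13)

4*sqrt(117) = 12*sqrt(13); sqrt(208) = 4*sqrt(13)
Combine: (-12 + 4)·sqrt(13) = -8*sqrt(13)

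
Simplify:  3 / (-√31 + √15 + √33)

(-51*√31 + 39*√33 + 147*√15 + 18*√1705)/1691

Group as (√15 + √33) - √31; multiply by (√15 + √33) + √31, then rationalise the remaining surd.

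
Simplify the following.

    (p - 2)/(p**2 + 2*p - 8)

1/(p + 4)

Factor: p**2 + 2*p - 8 = (p + 4)*(p - 2)
Cancel the common factor (p - 2).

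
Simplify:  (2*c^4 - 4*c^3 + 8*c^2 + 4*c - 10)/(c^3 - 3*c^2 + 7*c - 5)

2*c + 2

Factor: 2*c^4 - 4*c^3 + 8*c^2 + 4*c - 10 = 2*(c^2 - 2*c + 5)*(c - 1)*(c + 1);  c^3 - 3*c^2 + 7*c - 5 = (c - 1)*(c^2 - 2*c + 5)
Cancel the common factors (c^2 - 2*c + 5), (c - 1).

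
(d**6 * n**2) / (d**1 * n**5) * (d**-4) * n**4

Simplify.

d*n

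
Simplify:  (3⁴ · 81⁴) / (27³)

3^11

3⁴ = 3^4; 81⁴ = 3^16; 27³ = 3^9
Combine exponents: 3^11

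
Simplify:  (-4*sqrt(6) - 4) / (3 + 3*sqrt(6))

-4/3

Multiply numerator and denominator by -3*sqrt(6) + 3.
Denominator becomes -45; numerator becomes 60.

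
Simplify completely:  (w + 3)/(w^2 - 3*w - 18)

Factor: w^2 - 3*w - 18 = (w + 3)*(w - 6)
Cancel the common factor (w + 3).

1/(w - 6)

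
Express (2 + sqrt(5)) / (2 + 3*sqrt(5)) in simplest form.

(4*sqrt(5) + 11)/41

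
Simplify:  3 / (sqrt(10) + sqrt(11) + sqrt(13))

Group as (sqrt(10) + sqrt(13)) + sqrt(11); multiply by (sqrt(10) + sqrt(13)) - sqrt(11), then rationalise the remaining surd.

(-3*sqrt(1430) + 12*sqrt(13) + 18*sqrt(11) + 21*sqrt(10))/188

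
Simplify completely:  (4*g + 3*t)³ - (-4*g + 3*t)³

128*g³ + 216*g*t²

Write as f((3*t),(4*g)) - f((3*t),-(4*g)) and expand.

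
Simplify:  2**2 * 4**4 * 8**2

2**16

2**2 = 2**2; 4**4 = 2**8; 8**2 = 2**6
Combine exponents: 2**16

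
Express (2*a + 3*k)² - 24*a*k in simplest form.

(2*a - 3*k)²

After expansion: 4*a² - 12*a*k + 9*k² — a perfect-square trinomial.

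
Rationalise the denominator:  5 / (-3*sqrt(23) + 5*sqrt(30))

(15*sqrt(23) + 25*sqrt(30))/543

Multiply numerator and denominator by 3*sqrt(23) + 5*sqrt(30).
Denominator becomes 543; numerator becomes 15*sqrt(23) + 25*sqrt(30).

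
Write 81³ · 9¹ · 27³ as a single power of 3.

3^23

81³ = 3^12; 9¹ = 3^2; 27³ = 3^9
Combine exponents: 3^23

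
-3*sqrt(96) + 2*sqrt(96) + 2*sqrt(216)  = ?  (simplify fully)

8*sqrt(6)

3*sqrt(96) = 12*sqrt(6); 2*sqrt(96) = 8*sqrt(6); 2*sqrt(216) = 12*sqrt(6)
Combine: (-12 + 8 + 12)·sqrt(6) = 8*sqrt(6)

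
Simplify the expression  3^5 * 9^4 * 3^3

3^16

3^5 = 3^5; 9^4 = 3^8; 3^3 = 3^3
Combine exponents: 3^16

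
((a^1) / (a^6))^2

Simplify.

a^(-10)

Inside the bracket: (a^-5)
Raise to the power 2: (a^-10)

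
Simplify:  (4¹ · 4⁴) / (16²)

2^2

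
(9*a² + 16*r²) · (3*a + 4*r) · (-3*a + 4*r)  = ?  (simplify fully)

Telescope via difference of squares: ((4*r)+(3*a))((4*r)-(3*a)) = -9*a² + 16*r², then repeat with the next factor.

-81*a⁴ + 256*r⁴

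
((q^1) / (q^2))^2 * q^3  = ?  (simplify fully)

Inside the bracket: (q^-1)
Raise to the power 2: (q^-2)
Multiply by q^3: add exponents.

q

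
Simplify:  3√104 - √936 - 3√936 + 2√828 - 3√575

3√104 = 6*√26; √936 = 6*√26; 3√936 = 18*√26; 2√828 = 12*√23; 3√575 = 15*√23

-18*√26 - 3*√23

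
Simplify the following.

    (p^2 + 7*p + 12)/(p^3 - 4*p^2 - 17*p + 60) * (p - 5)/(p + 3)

Factor: p^2 + 7*p + 12 = (p + 4)*(p + 3);  p^3 - 4*p^2 - 17*p + 60 = (p - 5)*(p - 3)*(p + 4)
Cancel the common factors (p + 4), (p + 3), (p - 5).

1/(p - 3)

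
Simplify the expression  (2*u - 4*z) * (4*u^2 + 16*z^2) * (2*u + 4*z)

Pair the conjugate factors: ((2*u)+(4*z))((2*u)-(4*z)) = 4*u^2 - 16*z^2, then repeat with the next factor.

16*u^4 - 256*z^4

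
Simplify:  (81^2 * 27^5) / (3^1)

81^2 = 3^8; 27^5 = 3^15; 3^1 = 3^1
Combine exponents: 3^22

3^22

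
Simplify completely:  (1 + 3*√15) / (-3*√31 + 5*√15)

Multiply numerator and denominator by 3*√31 + 5*√15.
Denominator becomes 96; numerator becomes 3*√31 + 5*√15 + 9*√465 + 225.

(3*√31 + 5*√15 + 9*√465 + 225)/96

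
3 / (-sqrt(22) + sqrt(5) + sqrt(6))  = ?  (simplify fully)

Group as (sqrt(5) + sqrt(6)) - sqrt(22); multiply by (sqrt(5) + sqrt(6)) + sqrt(22), then rationalise the remaining surd.

-33*sqrt(22) - 63*sqrt(6) - 69*sqrt(5) - 12*sqrt(165)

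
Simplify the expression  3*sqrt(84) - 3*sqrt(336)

3*sqrt(84) = 6*sqrt(21); 3*sqrt(336) = 12*sqrt(21)
Combine: (6 - 12)·sqrt(21) = -6*sqrt(21)

-6*sqrt(21)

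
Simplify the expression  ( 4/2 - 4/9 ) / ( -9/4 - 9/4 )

Numerator: 4/2 - 4/9 = 14/9
Denominator: -9/4 - 9/4 = -9/2
Divide: (14/9) · (-2/9) = -28/81

-28/81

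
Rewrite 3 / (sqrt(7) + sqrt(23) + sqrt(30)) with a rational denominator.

(-3*sqrt(4830) + 21*sqrt(23) + 69*sqrt(7))/322

Group as (sqrt(23) + sqrt(30)) + sqrt(7); multiply by (sqrt(23) + sqrt(30)) - sqrt(7), then rationalise the remaining surd.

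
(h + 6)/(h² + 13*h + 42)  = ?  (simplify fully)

1/(h + 7)

Factor: h² + 13*h + 42 = (h + 7)·(h + 6)
Cancel the common factor (h + 6).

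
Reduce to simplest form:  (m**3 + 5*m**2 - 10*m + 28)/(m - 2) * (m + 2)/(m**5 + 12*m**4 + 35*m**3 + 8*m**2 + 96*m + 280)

1/(m**2 + 3*m - 10)

Factor: m**3 + 5*m**2 - 10*m + 28 = (m + 7)*(m**2 - 2*m + 4);  m**5 + 12*m**4 + 35*m**3 + 8*m**2 + 96*m + 280 = (m + 7)*(m + 2)*(m**2 - 2*m + 4)*(m + 5)
Cancel the common factors (m**2 - 2*m + 4), (m + 7), (m + 2).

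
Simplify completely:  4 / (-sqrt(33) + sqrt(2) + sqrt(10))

(-84*sqrt(33) - 100*sqrt(10) - 164*sqrt(2) - 16*sqrt(165))/361

Group as (sqrt(2) + sqrt(10)) - sqrt(33); multiply by (sqrt(2) + sqrt(10)) + sqrt(33), then rationalise the remaining surd.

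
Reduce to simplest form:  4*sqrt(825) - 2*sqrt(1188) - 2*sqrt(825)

4*sqrt(825) = 20*sqrt(33); 2*sqrt(1188) = 12*sqrt(33); 2*sqrt(825) = 10*sqrt(33)
Combine: (20 - 12 - 10)·sqrt(33) = -2*sqrt(33)

-2*sqrt(33)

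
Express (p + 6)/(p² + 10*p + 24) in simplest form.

Factor: p² + 10*p + 24 = (p + 6)·(p + 4)
Cancel the common factor (p + 6).

1/(p + 4)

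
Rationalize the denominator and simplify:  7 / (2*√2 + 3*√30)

(-14*√2 + 21*√30)/262

Multiply numerator and denominator by -3*√30 + 2*√2.
Denominator becomes -262; numerator becomes -21*√30 + 14*√2.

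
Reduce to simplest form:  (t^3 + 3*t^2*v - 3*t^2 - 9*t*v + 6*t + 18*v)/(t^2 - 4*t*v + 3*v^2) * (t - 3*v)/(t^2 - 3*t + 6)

(t + 3*v)/(t - v)

Factor: t^3 + 3*t^2*v - 3*t^2 - 9*t*v + 6*t + 18*v = (t^2 - 3*t + 6)*(t + 3*v);  t^2 - 4*t*v + 3*v^2 = (t - v)*(t - 3*v)
Cancel the common factors (t^2 - 3*t + 6), (t - 3*v).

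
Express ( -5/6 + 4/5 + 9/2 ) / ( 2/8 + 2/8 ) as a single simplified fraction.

Numerator: -5/6 + 4/5 + 9/2 = 67/15
Denominator: 2/8 + 2/8 = 1/2
Divide: (67/15) · (2) = 134/15

134/15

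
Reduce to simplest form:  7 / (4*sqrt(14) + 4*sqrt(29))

Multiply numerator and denominator by -4*sqrt(14) + 4*sqrt(29).
Denominator becomes 240; numerator becomes -28*sqrt(14) + 28*sqrt(29).

(-7*sqrt(14) + 7*sqrt(29))/60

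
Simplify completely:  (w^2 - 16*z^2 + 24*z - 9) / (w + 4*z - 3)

w - 4*z + 3

Factor w^2 - (4*z - 3)^2 and cancel (w + 4*z - 3).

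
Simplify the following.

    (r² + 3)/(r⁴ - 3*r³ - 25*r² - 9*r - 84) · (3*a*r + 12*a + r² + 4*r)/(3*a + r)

Factor: r⁴ - 3*r³ - 25*r² - 9*r - 84 = (r - 7)·(r + 4)·(r² + 3);  3*a*r + 12*a + r² + 4*r = (r + 4)·(3*a + r)
Cancel the common factors (r² + 3), (r + 4), (3*a + r).

1/(r - 7)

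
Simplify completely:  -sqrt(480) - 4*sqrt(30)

sqrt(480) = 4*sqrt(30); 4*sqrt(30) = 4*sqrt(30)
Combine: (-4 - 4)·sqrt(30) = -8*sqrt(30)

-8*sqrt(30)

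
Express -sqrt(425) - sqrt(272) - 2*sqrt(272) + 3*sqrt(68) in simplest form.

sqrt(425) = 5*sqrt(17); sqrt(272) = 4*sqrt(17); 2*sqrt(272) = 8*sqrt(17); 3*sqrt(68) = 6*sqrt(17)
Combine: (-5 - 4 - 8 + 6)·sqrt(17) = -11*sqrt(17)

-11*sqrt(17)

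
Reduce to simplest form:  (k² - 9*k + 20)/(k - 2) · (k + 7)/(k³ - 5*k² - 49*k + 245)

Factor: k² - 9*k + 20 = (k - 5)·(k - 4);  k³ - 5*k² - 49*k + 245 = (k - 7)·(k + 7)·(k - 5)
Cancel the common factors (k + 7), (k - 5).

(k - 4)/(k² - 9*k + 14)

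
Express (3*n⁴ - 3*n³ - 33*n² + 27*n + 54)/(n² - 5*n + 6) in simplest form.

3*n² + 12*n + 9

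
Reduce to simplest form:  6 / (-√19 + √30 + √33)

Group as (√30 + √33) - √19; multiply by (√30 + √33) + √19, then rationalise the remaining surd.

(-66*√19 + 24*√33 + 33*√30 + 9*√2090)/506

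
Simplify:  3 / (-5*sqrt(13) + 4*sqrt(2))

(-15*sqrt(13) - 12*sqrt(2))/293

Multiply numerator and denominator by 4*sqrt(2) + 5*sqrt(13).
Denominator becomes -293; numerator becomes 12*sqrt(2) + 15*sqrt(13).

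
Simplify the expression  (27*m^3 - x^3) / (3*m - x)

9*m^2 + 3*m*x + x^2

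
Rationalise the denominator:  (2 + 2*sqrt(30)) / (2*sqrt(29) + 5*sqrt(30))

Multiply numerator and denominator by -2*sqrt(29) + 5*sqrt(30).
Denominator becomes 634; numerator becomes -4*sqrt(870) - 4*sqrt(29) + 10*sqrt(30) + 300.

(-2*sqrt(870) - 2*sqrt(29) + 5*sqrt(30) + 150)/317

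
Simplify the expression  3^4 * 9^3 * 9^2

3^4 = 3^4; 9^3 = 3^6; 9^2 = 3^4
Combine exponents: 3^14

3^14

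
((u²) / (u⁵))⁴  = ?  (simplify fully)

Inside the bracket: (u^-3)
Raise to the power 4: (u^-12)

u^(-12)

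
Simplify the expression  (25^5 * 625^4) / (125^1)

5^23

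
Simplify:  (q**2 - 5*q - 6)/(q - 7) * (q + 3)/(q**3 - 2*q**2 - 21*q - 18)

Factor: q**2 - 5*q - 6 = (q - 6)*(q + 1);  q**3 - 2*q**2 - 21*q - 18 = (q - 6)*(q + 1)*(q + 3)
Cancel the common factors (q + 3), (q - 6), (q + 1).

1/(q - 7)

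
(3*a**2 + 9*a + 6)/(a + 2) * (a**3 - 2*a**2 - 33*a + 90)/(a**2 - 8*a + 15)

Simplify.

Factor: 3*a**2 + 9*a + 6 = 3*(a + 2)*(a + 1);  a**3 - 2*a**2 - 33*a + 90 = (a - 3)*(a + 6)*(a - 5);  a**2 - 8*a + 15 = (a - 3)*(a - 5)
Cancel the common factors (a - 3), (a - 5), (a + 2).

3*a**2 + 21*a + 18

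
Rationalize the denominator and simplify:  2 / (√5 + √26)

(-2*√5 + 2*√26)/21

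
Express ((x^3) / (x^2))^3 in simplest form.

x^3

Inside the bracket: x^1
Raise to the power 3: x^3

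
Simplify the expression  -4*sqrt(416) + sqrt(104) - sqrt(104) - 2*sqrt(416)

-24*sqrt(26)

4*sqrt(416) = 16*sqrt(26); sqrt(104) = 2*sqrt(26); sqrt(104) = 2*sqrt(26); 2*sqrt(416) = 8*sqrt(26)
Combine: (-16 + 2 - 2 - 8)·sqrt(26) = -24*sqrt(26)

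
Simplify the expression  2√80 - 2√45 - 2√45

-4*√5

2√80 = 8*√5; 2√45 = 6*√5; 2√45 = 6*√5
Combine: (8 - 6 - 6)·√5 = -4*√5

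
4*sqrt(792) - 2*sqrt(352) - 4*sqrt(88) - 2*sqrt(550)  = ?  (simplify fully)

4*sqrt(792) = 24*sqrt(22); 2*sqrt(352) = 8*sqrt(22); 4*sqrt(88) = 8*sqrt(22); 2*sqrt(550) = 10*sqrt(22)
Combine: (24 - 8 - 8 - 10)·sqrt(22) = -2*sqrt(22)

-2*sqrt(22)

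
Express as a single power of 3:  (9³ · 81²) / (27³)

9³ = 3^6; 81² = 3^8; 27³ = 3^9
Combine exponents: 3^5

3^5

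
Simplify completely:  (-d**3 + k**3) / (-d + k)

Factor as (a-b)(a**2+ab+b**2) with a=k, b=d.

d**2 + d*k + k**2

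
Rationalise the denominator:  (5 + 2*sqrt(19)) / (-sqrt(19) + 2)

(-16 - 3*sqrt(19))/5

Multiply numerator and denominator by 2 + sqrt(19).
Denominator becomes -15; numerator becomes 9*sqrt(19) + 48.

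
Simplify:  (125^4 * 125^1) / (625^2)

125^4 = 5^12; 125^1 = 5^3; 625^2 = 5^8
Combine exponents: 5^7

5^7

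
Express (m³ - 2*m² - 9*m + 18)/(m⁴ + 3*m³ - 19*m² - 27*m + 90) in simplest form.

1/(m + 5)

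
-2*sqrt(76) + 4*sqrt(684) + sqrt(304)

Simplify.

2*sqrt(76) = 4*sqrt(19); 4*sqrt(684) = 24*sqrt(19); sqrt(304) = 4*sqrt(19)
Combine: (-4 + 24 + 4)·sqrt(19) = 24*sqrt(19)

24*sqrt(19)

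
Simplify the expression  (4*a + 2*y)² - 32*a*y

After expansion: 16*a² - 16*a*y + 4*y² — a perfect-square trinomial.

4*(2*a - y)²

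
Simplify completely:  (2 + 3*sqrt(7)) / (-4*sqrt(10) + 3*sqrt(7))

Multiply numerator and denominator by 3*sqrt(7) + 4*sqrt(10).
Denominator becomes -97; numerator becomes 6*sqrt(7) + 8*sqrt(10) + 63 + 12*sqrt(70).

(-12*sqrt(70) - 63 - 8*sqrt(10) - 6*sqrt(7))/97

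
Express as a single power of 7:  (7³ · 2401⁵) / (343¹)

7³ = 7^3; 2401⁵ = 7^20; 343¹ = 7^3
Combine exponents: 7^20

7^20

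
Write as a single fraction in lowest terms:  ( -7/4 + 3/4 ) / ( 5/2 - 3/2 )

Numerator: -7/4 + 3/4 = -1
Denominator: 5/2 - 3/2 = 1
Divide: (-1) · (1) = -1

-1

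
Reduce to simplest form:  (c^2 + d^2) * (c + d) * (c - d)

Telescope via difference of squares: (c+d)(c-d) = c^2 - d^2, then repeat with the next factor.

c^4 - d^4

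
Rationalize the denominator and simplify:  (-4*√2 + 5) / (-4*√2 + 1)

(-16*√2 + 27)/31

Multiply numerator and denominator by 1 + 4*√2.
Denominator becomes -31; numerator becomes -27 + 16*√2.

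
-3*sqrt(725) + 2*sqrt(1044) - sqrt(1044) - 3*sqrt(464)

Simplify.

-21*sqrt(29)

3*sqrt(725) = 15*sqrt(29); 2*sqrt(1044) = 12*sqrt(29); sqrt(1044) = 6*sqrt(29); 3*sqrt(464) = 12*sqrt(29)
Combine: (-15 + 12 - 6 - 12)·sqrt(29) = -21*sqrt(29)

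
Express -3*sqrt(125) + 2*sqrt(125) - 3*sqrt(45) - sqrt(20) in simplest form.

3*sqrt(125) = 15*sqrt(5); 2*sqrt(125) = 10*sqrt(5); 3*sqrt(45) = 9*sqrt(5); sqrt(20) = 2*sqrt(5)
Combine: (-15 + 10 - 9 - 2)·sqrt(5) = -16*sqrt(5)

-16*sqrt(5)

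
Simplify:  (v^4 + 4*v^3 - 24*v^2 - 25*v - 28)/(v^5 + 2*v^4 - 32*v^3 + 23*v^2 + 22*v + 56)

Factor: v^4 + 4*v^3 - 24*v^2 - 25*v - 28 = (v - 4)*(v + 7)*(v^2 + v + 1);  v^5 + 2*v^4 - 32*v^3 + 23*v^2 + 22*v + 56 = (v - 2)*(v - 4)*(v^2 + v + 1)*(v + 7)
Cancel the common factors (v^2 + v + 1), (v + 7), (v - 4).

1/(v - 2)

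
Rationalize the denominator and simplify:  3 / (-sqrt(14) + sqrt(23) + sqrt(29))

Group as (sqrt(23) + sqrt(29)) - sqrt(14); multiply by (sqrt(23) + sqrt(29)) + sqrt(14), then rationalise the remaining surd.

(-19*sqrt(14) + 4*sqrt(29) + 10*sqrt(23) + sqrt(9338))/204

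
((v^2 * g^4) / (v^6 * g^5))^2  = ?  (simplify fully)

1/(g^2*v^8)

Inside the bracket: (v^-4) * (g^-1)
Raise to the power 2: (v^-8) * (g^-2)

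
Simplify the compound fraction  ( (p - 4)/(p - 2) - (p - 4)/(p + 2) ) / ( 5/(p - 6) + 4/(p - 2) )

(4*p**2 - 40*p + 96)/(9*p**2 - 16*p - 68)

Numerator: (p - 4)/(p - 2) - (p - 4)/(p + 2) = (4*p - 16)/(p**2 - 4)
Denominator: 5/(p - 6) + 4/(p - 2) = (9*p - 34)/(p**2 - 8*p + 12)
Divide: ((4*p - 16)/(p**2 - 4)) · ((p**2 - 8*p + 12)/(9*p - 34)) = (4*p**2 - 40*p + 96)/(9*p**2 - 16*p - 68)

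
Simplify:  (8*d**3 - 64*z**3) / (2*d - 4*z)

4*d**2 + 8*d*z + 16*z**2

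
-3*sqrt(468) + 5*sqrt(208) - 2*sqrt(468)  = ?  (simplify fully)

3*sqrt(468) = 18*sqrt(13); 5*sqrt(208) = 20*sqrt(13); 2*sqrt(468) = 12*sqrt(13)
Combine: (-18 + 20 - 12)·sqrt(13) = -10*sqrt(13)

-10*sqrt(13)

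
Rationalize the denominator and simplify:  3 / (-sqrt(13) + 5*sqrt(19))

Multiply numerator and denominator by sqrt(13) + 5*sqrt(19).
Denominator becomes 462; numerator becomes 3*sqrt(13) + 15*sqrt(19).

(sqrt(13) + 5*sqrt(19))/154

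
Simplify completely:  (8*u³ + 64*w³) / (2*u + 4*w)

4*u² - 8*u*w + 16*w²

Factor as (a+b)(a^2-ab+b^2) with a=(4*w), b=(2*u).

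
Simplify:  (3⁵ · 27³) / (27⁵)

3⁵ = 3^5; 27³ = 3^9; 27⁵ = 3^15
Combine exponents: 3^(-1)

3^(-1)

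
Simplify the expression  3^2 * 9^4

3^10

3^2 = 3^2; 9^4 = 3^8
Combine exponents: 3^10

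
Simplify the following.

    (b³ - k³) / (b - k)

b² + b*k + k²

Factor as (a-b)(a^2+ab+b^2) with a=b, b=k.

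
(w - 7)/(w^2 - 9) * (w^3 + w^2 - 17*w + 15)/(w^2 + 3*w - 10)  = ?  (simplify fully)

(w^2 - 8*w + 7)/(w^2 + w - 6)

Factor: w^2 - 9 = (w - 3)*(w + 3);  w^3 + w^2 - 17*w + 15 = (w - 3)*(w - 1)*(w + 5);  w^2 + 3*w - 10 = (w + 5)*(w - 2)
Cancel the common factors (w + 5), (w - 3).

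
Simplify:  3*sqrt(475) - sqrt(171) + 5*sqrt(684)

42*sqrt(19)

3*sqrt(475) = 15*sqrt(19); sqrt(171) = 3*sqrt(19); 5*sqrt(684) = 30*sqrt(19)
Combine: (15 - 3 + 30)·sqrt(19) = 42*sqrt(19)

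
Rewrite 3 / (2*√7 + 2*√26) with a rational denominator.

Multiply numerator and denominator by -2*√7 + 2*√26.
Denominator becomes 76; numerator becomes -6*√7 + 6*√26.

(-3*√7 + 3*√26)/38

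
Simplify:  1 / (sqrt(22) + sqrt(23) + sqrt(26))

Group as (sqrt(22) + sqrt(26)) + sqrt(23); multiply by (sqrt(22) + sqrt(26)) - sqrt(23), then rationalise the remaining surd.

(-4*sqrt(3289) + 19*sqrt(26) + 25*sqrt(23) + 27*sqrt(22))/1663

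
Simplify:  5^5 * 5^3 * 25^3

5^5 = 5^5; 5^3 = 5^3; 25^3 = 5^6
Combine exponents: 5^14

5^14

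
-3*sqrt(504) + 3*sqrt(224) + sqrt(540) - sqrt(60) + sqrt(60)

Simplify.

3*sqrt(504) = 18*sqrt(14); 3*sqrt(224) = 12*sqrt(14); sqrt(540) = 6*sqrt(15); sqrt(60) = 2*sqrt(15); sqrt(60) = 2*sqrt(15)

-6*sqrt(14) + 6*sqrt(15)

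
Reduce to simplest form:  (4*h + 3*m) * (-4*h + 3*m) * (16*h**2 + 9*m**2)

((3*m)+(4*h))((3*m)-(4*h)) = -16*h**2 + 9*m**2; continue pairing.

-256*h**4 + 81*m**4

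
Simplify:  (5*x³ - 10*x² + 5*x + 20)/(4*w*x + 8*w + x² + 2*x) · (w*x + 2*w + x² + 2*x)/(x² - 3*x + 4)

Factor: 5*x³ - 10*x² + 5*x + 20 = 5·(x² - 3*x + 4)·(x + 1);  4*w*x + 8*w + x² + 2*x = (x + 2)·(4*w + x);  w*x + 2*w + x² + 2*x = (x + 2)·(w + x)
Cancel the common factors (x² - 3*x + 4), (x + 2).

(5*w*x + 5*w + 5*x² + 5*x)/(4*w + x)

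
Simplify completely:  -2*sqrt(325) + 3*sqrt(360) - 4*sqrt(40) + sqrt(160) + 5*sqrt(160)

-10*sqrt(13) + 34*sqrt(10)

2*sqrt(325) = 10*sqrt(13); 3*sqrt(360) = 18*sqrt(10); 4*sqrt(40) = 8*sqrt(10); sqrt(160) = 4*sqrt(10); 5*sqrt(160) = 20*sqrt(10)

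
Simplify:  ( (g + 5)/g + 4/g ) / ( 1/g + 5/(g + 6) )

Numerator: (g + 5)/g + 4/g = (g + 9)/g
Denominator: 1/g + 5/(g + 6) = (6*g + 6)/(g^2 + 6*g)
Divide: ((g + 9)/g) · ((g^2 + 6*g)/(6*g + 6)) = (g^2 + 15*g + 54)/(6*g + 6)

(g^2 + 15*g + 54)/(6*g + 6)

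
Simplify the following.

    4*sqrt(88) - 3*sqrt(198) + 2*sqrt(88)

4*sqrt(88) = 8*sqrt(22); 3*sqrt(198) = 9*sqrt(22); 2*sqrt(88) = 4*sqrt(22)
Combine: (8 - 9 + 4)·sqrt(22) = 3*sqrt(22)

3*sqrt(22)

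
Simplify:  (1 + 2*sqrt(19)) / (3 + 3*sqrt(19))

(-sqrt(19) + 37)/54

Multiply numerator and denominator by -3*sqrt(19) + 3.
Denominator becomes -162; numerator becomes -111 + 3*sqrt(19).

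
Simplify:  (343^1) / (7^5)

343^1 = 7^3; 7^5 = 7^5
Combine exponents: 7^(-2)

7^(-2)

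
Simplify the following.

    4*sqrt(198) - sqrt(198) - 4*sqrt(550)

4*sqrt(198) = 12*sqrt(22); sqrt(198) = 3*sqrt(22); 4*sqrt(550) = 20*sqrt(22)
Combine: (12 - 3 - 20)·sqrt(22) = -11*sqrt(22)

-11*sqrt(22)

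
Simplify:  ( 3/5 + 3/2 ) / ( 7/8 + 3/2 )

84/95

Numerator: 3/5 + 3/2 = 21/10
Denominator: 7/8 + 3/2 = 19/8
Divide: (21/10) · (8/19) = 84/95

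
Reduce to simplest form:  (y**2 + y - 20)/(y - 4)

Factor: y**2 + y - 20 = (y + 5)*(y - 4)
Cancel the common factor (y - 4).

y + 5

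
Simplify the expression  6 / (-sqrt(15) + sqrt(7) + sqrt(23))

(-90*sqrt(15) - 6*sqrt(23) + 186*sqrt(7) + 12*sqrt(2415))/419

Group as (sqrt(7) + sqrt(23)) - sqrt(15); multiply by (sqrt(7) + sqrt(23)) + sqrt(15), then rationalise the remaining surd.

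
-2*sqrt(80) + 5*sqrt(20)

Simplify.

2*sqrt(5)

2*sqrt(80) = 8*sqrt(5); 5*sqrt(20) = 10*sqrt(5)
Combine: (-8 + 10)·sqrt(5) = 2*sqrt(5)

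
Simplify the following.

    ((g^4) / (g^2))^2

Inside the bracket: g^2
Raise to the power 2: g^4

g^4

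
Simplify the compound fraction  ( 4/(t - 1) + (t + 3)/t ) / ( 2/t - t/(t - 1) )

(-t^2 - 6*t + 3)/(t^2 - 2*t + 2)

Numerator: 4/(t - 1) + (t + 3)/t = (t^2 + 6*t - 3)/(t^2 - t)
Denominator: 2/t - t/(t - 1) = (-t^2 + 2*t - 2)/(t^2 - t)
Divide: ((t^2 + 6*t - 3)/(t^2 - t)) · ((t^2 - t)/(-t^2 + 2*t - 2)) = (-t^2 - 6*t + 3)/(t^2 - 2*t + 2)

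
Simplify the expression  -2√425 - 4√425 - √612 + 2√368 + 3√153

2√425 = 10*√17; 4√425 = 20*√17; √612 = 6*√17; 2√368 = 8*√23; 3√153 = 9*√17

-27*√17 + 8*√23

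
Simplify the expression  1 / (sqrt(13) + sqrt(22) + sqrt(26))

(-52*sqrt(11) + 9*sqrt(26) + 17*sqrt(22) + 35*sqrt(13))/1063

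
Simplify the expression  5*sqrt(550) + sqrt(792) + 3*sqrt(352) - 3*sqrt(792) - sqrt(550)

20*sqrt(22)

5*sqrt(550) = 25*sqrt(22); sqrt(792) = 6*sqrt(22); 3*sqrt(352) = 12*sqrt(22); 3*sqrt(792) = 18*sqrt(22); sqrt(550) = 5*sqrt(22)
Combine: (25 + 6 + 12 - 18 - 5)·sqrt(22) = 20*sqrt(22)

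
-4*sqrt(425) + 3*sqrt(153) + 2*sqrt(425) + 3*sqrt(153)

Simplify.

4*sqrt(425) = 20*sqrt(17); 3*sqrt(153) = 9*sqrt(17); 2*sqrt(425) = 10*sqrt(17); 3*sqrt(153) = 9*sqrt(17)
Combine: (-20 + 9 + 10 + 9)·sqrt(17) = 8*sqrt(17)

8*sqrt(17)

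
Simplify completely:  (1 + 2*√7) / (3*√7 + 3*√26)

(-14 - √7 + √26 + 2*√182)/57

Multiply numerator and denominator by -3*√26 + 3*√7.
Denominator becomes -171; numerator becomes -6*√182 - 3*√26 + 3*√7 + 42.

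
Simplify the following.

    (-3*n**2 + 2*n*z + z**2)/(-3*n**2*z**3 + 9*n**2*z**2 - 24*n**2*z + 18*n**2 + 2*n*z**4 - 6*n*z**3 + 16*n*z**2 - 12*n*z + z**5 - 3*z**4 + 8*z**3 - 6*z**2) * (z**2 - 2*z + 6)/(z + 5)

1/(z**2 + 4*z - 5)

Factor: -3*n**2 + 2*n*z + z**2 = (-n + z)*(3*n + z);  -3*n**2*z**3 + 9*n**2*z**2 - 24*n**2*z + 18*n**2 + 2*n*z**4 - 6*n*z**3 + 16*n*z**2 - 12*n*z + z**5 - 3*z**4 + 8*z**3 - 6*z**2 = (z - 1)*(z**2 - 2*z + 6)*(3*n + z)*(-n + z)
Cancel the common factors (z**2 - 2*z + 6), (3*n + z), (-n + z).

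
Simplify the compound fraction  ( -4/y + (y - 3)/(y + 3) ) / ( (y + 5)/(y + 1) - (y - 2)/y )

(y**3 - 6*y**2 - 19*y - 12)/(6*y**2 + 20*y + 6)

Numerator: -4/y + (y - 3)/(y + 3) = (y**2 - 7*y - 12)/(y**2 + 3*y)
Denominator: (y + 5)/(y + 1) - (y - 2)/y = (6*y + 2)/(y**2 + y)
Divide: ((y**2 - 7*y - 12)/(y**2 + 3*y)) · ((y**2 + y)/(6*y + 2)) = (y**3 - 6*y**2 - 19*y - 12)/(6*y**2 + 20*y + 6)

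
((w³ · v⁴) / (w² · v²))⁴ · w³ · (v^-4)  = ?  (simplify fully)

Inside the bracket: w¹ · v²
Raise to the power 4: w⁴ · v⁸
Multiply by w³ · (v^-4): add exponents.

v⁴*w⁷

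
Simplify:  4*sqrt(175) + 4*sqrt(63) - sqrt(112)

4*sqrt(175) = 20*sqrt(7); 4*sqrt(63) = 12*sqrt(7); sqrt(112) = 4*sqrt(7)
Combine: (20 + 12 - 4)·sqrt(7) = 28*sqrt(7)

28*sqrt(7)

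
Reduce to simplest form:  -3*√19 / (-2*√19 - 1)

Multiply numerator and denominator by -1 + 2*√19.
Denominator becomes -75; numerator becomes -114 + 3*√19.

(-√19 + 38)/25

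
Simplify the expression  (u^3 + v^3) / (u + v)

Factor as (a+b)(a^2-ab+b^2) with a=v, b=u.

u^2 - u*v + v^2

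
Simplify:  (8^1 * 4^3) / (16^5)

2^(-11)

8^1 = 2^3; 4^3 = 2^6; 16^5 = 2^20
Combine exponents: 2^(-11)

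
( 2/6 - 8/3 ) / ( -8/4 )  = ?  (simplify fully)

Numerator: 2/6 - 8/3 = -7/3
Denominator: -8/4 = -2
Divide: (-7/3) · (-1/2) = 7/6

7/6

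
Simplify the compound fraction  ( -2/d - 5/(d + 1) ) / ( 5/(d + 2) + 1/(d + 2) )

Numerator: -2/d - 5/(d + 1) = (-7*d - 2)/(d² + d)
Denominator: 5/(d + 2) + 1/(d + 2) = 6/(d + 2)
Divide: ((-7*d - 2)/(d² + d)) · (d/6 + 1/3) = (-7*d² - 16*d - 4)/(6*d² + 6*d)

(-7*d² - 16*d - 4)/(6*d² + 6*d)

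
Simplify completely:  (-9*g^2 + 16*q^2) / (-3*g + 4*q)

3*g + 4*q

Factor (4*q)^2 - (3*g)^2 and cancel (-3*g + 4*q).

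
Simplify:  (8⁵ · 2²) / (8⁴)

8⁵ = 2^15; 2² = 2^2; 8⁴ = 2^12
Combine exponents: 2^5

2^5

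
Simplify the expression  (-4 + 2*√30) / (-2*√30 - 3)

Multiply numerator and denominator by -3 + 2*√30.
Denominator becomes -111; numerator becomes -14*√30 + 132.

(-132 + 14*√30)/111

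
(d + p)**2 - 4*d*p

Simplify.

(d - p)**2

Expanding gives d**2 - 2*d*p + p**2, a perfect square.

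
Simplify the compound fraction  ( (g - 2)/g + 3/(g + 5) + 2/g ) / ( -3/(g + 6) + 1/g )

Numerator: (g - 2)/g + 3/(g + 5) + 2/g = (g + 8)/(g + 5)
Denominator: -3/(g + 6) + 1/g = (-2*g + 6)/(g^2 + 6*g)
Divide: ((g + 8)/(g + 5)) · ((g^2 + 6*g)/(-2*g + 6)) = (-g^3 - 14*g^2 - 48*g)/(2*g^2 + 4*g - 30)

(-g^3 - 14*g^2 - 48*g)/(2*g^2 + 4*g - 30)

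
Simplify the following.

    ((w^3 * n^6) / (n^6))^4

Inside the bracket: w^3
Raise to the power 4: w^12

w^12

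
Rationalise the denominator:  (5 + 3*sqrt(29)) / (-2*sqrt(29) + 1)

Multiply numerator and denominator by 1 + 2*sqrt(29).
Denominator becomes -115; numerator becomes 13*sqrt(29) + 179.

(-179 - 13*sqrt(29))/115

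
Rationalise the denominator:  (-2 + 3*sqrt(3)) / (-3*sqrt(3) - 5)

(-37 + 21*sqrt(3))/2

Multiply numerator and denominator by -5 + 3*sqrt(3).
Denominator becomes -2; numerator becomes -21*sqrt(3) + 37.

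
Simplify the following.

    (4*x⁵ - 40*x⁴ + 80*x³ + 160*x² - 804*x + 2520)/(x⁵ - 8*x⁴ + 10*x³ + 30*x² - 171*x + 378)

(4*x - 20)/(x - 3)

Factor: 4*x⁵ - 40*x⁴ + 80*x³ + 160*x² - 804*x + 2520 = 4·(x - 6)·(x² - 2*x + 7)·(x + 3)·(x - 5);  x⁵ - 8*x⁴ + 10*x³ + 30*x² - 171*x + 378 = (x - 6)·(x + 3)·(x - 3)·(x² - 2*x + 7)
Cancel the common factors (x² - 2*x + 7), (x - 6), (x + 3).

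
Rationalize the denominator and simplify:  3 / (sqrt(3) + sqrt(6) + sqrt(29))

Group as (sqrt(3) + sqrt(6)) + sqrt(29); multiply by (sqrt(3) + sqrt(6)) - sqrt(29), then rationalise the remaining surd.

(-39*sqrt(6) - 48*sqrt(3) + 9*sqrt(58) + 30*sqrt(29))/164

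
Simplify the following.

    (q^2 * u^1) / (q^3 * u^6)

Quotient: (q^-1) * (u^-5)

1/(q*u^5)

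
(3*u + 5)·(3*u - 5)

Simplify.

9*u² - 25

Difference of squares with P = 3*u, Q = 5.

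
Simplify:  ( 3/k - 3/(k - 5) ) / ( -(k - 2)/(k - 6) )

Numerator: 3/k - 3/(k - 5) = -15/(k² - 5*k)
Denominator: -(k - 2)/(k - 6) = (-k + 2)/(k - 6)
Divide: (-15/(k² - 5*k)) · ((k - 6)/(-k + 2)) = (15*k - 90)/(k³ - 7*k² + 10*k)

(15*k - 90)/(k³ - 7*k² + 10*k)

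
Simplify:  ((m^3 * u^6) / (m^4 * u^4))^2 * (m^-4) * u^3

Inside the bracket: (m^-1) * u^2
Raise to the power 2: (m^-2) * u^4
Multiply by (m^-4) * u^3: add exponents.

u^7/m^6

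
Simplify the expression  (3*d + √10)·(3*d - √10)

(3*d)^2 - (√10)^2 = 9*d² - 10.

9*d² - 10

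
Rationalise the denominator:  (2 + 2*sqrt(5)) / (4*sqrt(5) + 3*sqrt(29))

(-40 - 8*sqrt(5) + 6*sqrt(29) + 6*sqrt(145))/181

Multiply numerator and denominator by -3*sqrt(29) + 4*sqrt(5).
Denominator becomes -181; numerator becomes -6*sqrt(145) - 6*sqrt(29) + 8*sqrt(5) + 40.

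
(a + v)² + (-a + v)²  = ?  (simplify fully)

2*a² + 2*v²

Only the even-power cross terms survive.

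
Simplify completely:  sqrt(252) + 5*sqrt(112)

sqrt(252) = 6*sqrt(7); 5*sqrt(112) = 20*sqrt(7)
Combine: (6 + 20)·sqrt(7) = 26*sqrt(7)

26*sqrt(7)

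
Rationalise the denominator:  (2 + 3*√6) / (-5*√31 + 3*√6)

(-15*√186 - 10*√31 - 54 - 6*√6)/721

Multiply numerator and denominator by 3*√6 + 5*√31.
Denominator becomes -721; numerator becomes 6*√6 + 54 + 10*√31 + 15*√186.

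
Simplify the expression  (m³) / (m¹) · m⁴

m⁶

Quotient: m²
Multiply by m⁴: add exponents.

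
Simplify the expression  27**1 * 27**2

3**9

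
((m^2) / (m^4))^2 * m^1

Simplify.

m^(-3)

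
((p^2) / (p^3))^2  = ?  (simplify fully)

Inside the bracket: (p^-1)
Raise to the power 2: (p^-2)

p^(-2)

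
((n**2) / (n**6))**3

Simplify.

n**(-12)

Inside the bracket: (n**-4)
Raise to the power 3: (n**-12)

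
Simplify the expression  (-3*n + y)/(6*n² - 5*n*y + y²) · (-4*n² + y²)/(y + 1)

(2*n + y)/(y + 1)

Factor: 6*n² - 5*n*y + y² = (-2*n + y)·(-3*n + y);  -4*n² + y² = (-2*n + y)·(2*n + y)
Cancel the common factors (-3*n + y), (-2*n + y).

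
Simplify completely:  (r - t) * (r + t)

r^2 - t^2

Telescope via difference of squares: (r+t)(r-t) = r^2 - t^2.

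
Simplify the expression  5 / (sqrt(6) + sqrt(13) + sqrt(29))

Group as (sqrt(6) + sqrt(29)) + sqrt(13); multiply by (sqrt(6) + sqrt(29)) - sqrt(13), then rationalise the remaining surd.

(-5*sqrt(2262) - 25*sqrt(29) + 55*sqrt(13) + 90*sqrt(6))/106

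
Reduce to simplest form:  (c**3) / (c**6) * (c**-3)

c**(-6)

Quotient: (c**-3)
Multiply by (c**-3): add exponents.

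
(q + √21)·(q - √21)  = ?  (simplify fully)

Difference of squares with P = q, Q = √21.

q² - 21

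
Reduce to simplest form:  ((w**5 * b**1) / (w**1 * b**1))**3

w**12

Inside the bracket: w**4
Raise to the power 3: w**12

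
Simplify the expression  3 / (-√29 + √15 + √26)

Group as (√15 + √26) - √29; multiply by (√15 + √26) + √29, then rationalise the remaining surd.

(-6*√29 + 9*√26 + 20*√15 + √11310)/236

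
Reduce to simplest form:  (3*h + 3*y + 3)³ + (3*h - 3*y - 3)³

Only the even-power cross terms survive.

54*h*(h² + 3*y² + 6*y + 3)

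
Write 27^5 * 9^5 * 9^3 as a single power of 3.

3^31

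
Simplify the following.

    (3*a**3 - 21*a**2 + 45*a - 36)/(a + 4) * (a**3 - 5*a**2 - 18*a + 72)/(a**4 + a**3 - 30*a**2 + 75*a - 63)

Factor: 3*a**3 - 21*a**2 + 45*a - 36 = 3*(a**2 - 3*a + 3)*(a - 4);  a**3 - 5*a**2 - 18*a + 72 = (a - 6)*(a - 3)*(a + 4);  a**4 + a**3 - 30*a**2 + 75*a - 63 = (a**2 - 3*a + 3)*(a + 7)*(a - 3)
Cancel the common factors (a**2 - 3*a + 3), (a + 4), (a - 3).

(3*a**2 - 30*a + 72)/(a + 7)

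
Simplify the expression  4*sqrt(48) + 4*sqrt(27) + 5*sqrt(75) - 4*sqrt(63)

4*sqrt(48) = 16*sqrt(3); 4*sqrt(27) = 12*sqrt(3); 5*sqrt(75) = 25*sqrt(3); 4*sqrt(63) = 12*sqrt(7)

-12*sqrt(7) + 53*sqrt(3)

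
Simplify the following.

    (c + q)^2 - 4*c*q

Expanding gives c^2 - 2*c*q + q^2, a perfect square.

(c - q)^2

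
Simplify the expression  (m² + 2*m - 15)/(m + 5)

m - 3

Factor: m² + 2*m - 15 = (m - 3)·(m + 5)
Cancel the common factor (m + 5).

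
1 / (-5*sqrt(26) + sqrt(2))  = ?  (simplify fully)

Multiply numerator and denominator by sqrt(2) + 5*sqrt(26).
Denominator becomes -648; numerator becomes sqrt(2) + 5*sqrt(26).

(-5*sqrt(26) - sqrt(2))/648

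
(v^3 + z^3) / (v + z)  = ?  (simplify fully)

v^2 - v*z + z^2

Apply the sum-of-cubes factorisation and cancel (v + z).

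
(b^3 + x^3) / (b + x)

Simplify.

b^2 - b*x + x^2

Apply the sum-of-cubes factorisation and cancel (b + x).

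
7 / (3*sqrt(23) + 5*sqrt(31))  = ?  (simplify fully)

(-21*sqrt(23) + 35*sqrt(31))/568

Multiply numerator and denominator by -3*sqrt(23) + 5*sqrt(31).
Denominator becomes 568; numerator becomes -21*sqrt(23) + 35*sqrt(31).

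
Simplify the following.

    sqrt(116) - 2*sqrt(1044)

sqrt(116) = 2*sqrt(29); 2*sqrt(1044) = 12*sqrt(29)
Combine: (2 - 12)·sqrt(29) = -10*sqrt(29)

-10*sqrt(29)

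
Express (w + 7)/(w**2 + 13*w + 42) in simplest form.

Factor: w**2 + 13*w + 42 = (w + 6)*(w + 7)
Cancel the common factor (w + 7).

1/(w + 6)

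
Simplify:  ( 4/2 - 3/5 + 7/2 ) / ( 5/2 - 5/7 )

343/125

Numerator: 4/2 - 3/5 + 7/2 = 49/10
Denominator: 5/2 - 5/7 = 25/14
Divide: (49/10) · (14/25) = 343/125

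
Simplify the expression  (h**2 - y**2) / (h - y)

h + y

Difference of squares: factor out (h - y).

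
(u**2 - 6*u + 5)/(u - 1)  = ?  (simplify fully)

u - 5

Factor: u**2 - 6*u + 5 = (u - 5)*(u - 1)
Cancel the common factor (u - 1).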